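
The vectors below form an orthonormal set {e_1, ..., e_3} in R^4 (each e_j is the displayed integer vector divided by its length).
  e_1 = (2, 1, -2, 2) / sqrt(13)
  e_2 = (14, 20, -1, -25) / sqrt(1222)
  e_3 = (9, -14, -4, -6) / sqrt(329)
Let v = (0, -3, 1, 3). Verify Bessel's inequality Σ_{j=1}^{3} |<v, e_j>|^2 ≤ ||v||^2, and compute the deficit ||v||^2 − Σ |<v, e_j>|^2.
Σ |<v, e_j>|^2 = 115/7; ||v||^2 = 19; deficit = 18/7

Write each e_j = u_j / sqrt(<u_j, u_j>) where u_j is the displayed integer vector. Then <v, e_j> = <v, u_j> / sqrt(<u_j, u_j>), so |<v, e_j>|^2 = <v, u_j>^2 / <u_j, u_j>.
Coefficients: <v, e_1> = 1/sqrt(13), <v, e_2> = -136/sqrt(1222), <v, e_3> = 20/sqrt(329).
Square and sum: Σ |<v, e_j>|^2 = 115/7.
Compute ||v||^2 = v·v = 19.
Deficit = 19 − 115/7 = 18/7 ≥ 0, confirming Bessel's inequality. (The deficit equals ||v − Σ <v,e_j> e_j||^2, the squared distance from v to span{e_j}.)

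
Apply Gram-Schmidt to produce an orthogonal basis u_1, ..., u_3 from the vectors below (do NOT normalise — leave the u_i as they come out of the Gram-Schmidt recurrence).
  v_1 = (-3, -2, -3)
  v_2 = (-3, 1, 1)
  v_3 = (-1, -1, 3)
Orthogonal basis:
  u_1 = (-3, -2, -3)
  u_2 = (-27/11, 15/11, 17/11)
  u_3 = (-20/113, -240/113, 180/113)

Apply the Gram-Schmidt recurrence
  u_1 = v_1
  u_i = v_i − Σ_{j<i} ((v_i · u_j) / (u_j · u_j)) · u_j.

Step by step this gives:
  u_1 = (-3, -2, -3)
  u_2 = (-27/11, 15/11, 17/11)
  u_3 = (-20/113, -240/113, 180/113)

Orthogonality check:
  u_2 · u_1 = 0 (should be 0)
  u_3 · u_1 = 0 (should be 0)
  u_3 · u_2 = 0 (should be 0)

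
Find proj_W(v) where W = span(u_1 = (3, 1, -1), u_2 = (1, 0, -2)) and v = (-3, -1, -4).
proj_W(v) = (-8/3, -11/6, -23/6)

Set up U = [u_1 | ... | u_2] ∈ R^(3×2). The projector onto W = col(U) is P = U (U^T U)^(-1) U^T.
Compute U^T U =
  [11, 5]
  [5, 5],
and U^T v = (-6, 5).
Solve U^T U · c = U^T v for the coefficients: c = (-11/6, 17/6). The projection is proj_W(v) = U c.
Check: (v - proj_W(v)) · u_1 = 0  (should be 0).
Check: (v - proj_W(v)) · u_2 = 0  (should be 0).
Result: proj_W(v) = (-8/3, -11/6, -23/6).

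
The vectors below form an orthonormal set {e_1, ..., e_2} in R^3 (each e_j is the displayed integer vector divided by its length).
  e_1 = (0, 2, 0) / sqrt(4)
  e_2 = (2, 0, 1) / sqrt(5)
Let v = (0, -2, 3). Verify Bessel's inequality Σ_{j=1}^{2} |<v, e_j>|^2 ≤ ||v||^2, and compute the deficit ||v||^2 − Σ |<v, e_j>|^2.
Σ |<v, e_j>|^2 = 29/5; ||v||^2 = 13; deficit = 36/5

Write each e_j = u_j / sqrt(<u_j, u_j>) where u_j is the displayed integer vector. Then <v, e_j> = <v, u_j> / sqrt(<u_j, u_j>), so |<v, e_j>|^2 = <v, u_j>^2 / <u_j, u_j>.
Coefficients: <v, e_1> = -4/sqrt(4), <v, e_2> = 3/sqrt(5).
Square and sum: Σ |<v, e_j>|^2 = 29/5.
Compute ||v||^2 = v·v = 13.
Deficit = 13 − 29/5 = 36/5 ≥ 0, confirming Bessel's inequality. (The deficit equals ||v − Σ <v,e_j> e_j||^2, the squared distance from v to span{e_j}.)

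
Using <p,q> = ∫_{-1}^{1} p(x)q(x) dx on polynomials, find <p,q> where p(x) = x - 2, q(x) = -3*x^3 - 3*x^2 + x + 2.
<p,q> = -68/15

Expand the product: p(x)·q(x) = -3*x^4 + 3*x^3 + 7*x^2 - 4.
∫_{-1}^{1} of each monomial x^k gives [2/(k+1) if k even, 0 if k odd]. Integrating term-by-term (or equivalently evaluating the antiderivative F(x) = -3*x^5/5 + 3*x^4/4 + 7*x^3/3 - 4*x at the endpoints):
  F(1) − F(−1) = -91/60 − (181/60) = -68/15.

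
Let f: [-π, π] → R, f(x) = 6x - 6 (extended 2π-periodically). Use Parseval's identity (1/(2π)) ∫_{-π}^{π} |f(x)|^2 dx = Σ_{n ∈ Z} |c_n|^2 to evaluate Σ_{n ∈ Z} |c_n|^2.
Σ |c_n|^2 = 12π^2 + 36

Expand and integrate term by term over [-π, π]:
  ∫ (6x)^2 dx = 36·(2π^3/3); ∫ 2·6·(-6)·x dx = 0 (odd integrand); ∫ (-6)^2 dx = 36·2π.
So (1/(2π)) ∫_{-π}^{π} (6x - 6)^2 dx = 36π^2/3 + 36 = 12π^2 + 36.
Parseval ⇒ Σ |c_n|^2 = 12π^2 + 36.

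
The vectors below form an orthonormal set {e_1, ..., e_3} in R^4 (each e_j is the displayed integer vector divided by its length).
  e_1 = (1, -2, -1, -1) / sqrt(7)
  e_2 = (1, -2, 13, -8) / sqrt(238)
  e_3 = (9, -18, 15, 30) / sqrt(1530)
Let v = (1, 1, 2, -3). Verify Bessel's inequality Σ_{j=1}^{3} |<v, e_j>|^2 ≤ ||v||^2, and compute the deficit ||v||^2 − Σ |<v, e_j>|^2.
Σ |<v, e_j>|^2 = 66/5; ||v||^2 = 15; deficit = 9/5

Write each e_j = u_j / sqrt(<u_j, u_j>) where u_j is the displayed integer vector. Then <v, e_j> = <v, u_j> / sqrt(<u_j, u_j>), so |<v, e_j>|^2 = <v, u_j>^2 / <u_j, u_j>.
Coefficients: <v, e_1> = 0/sqrt(7), <v, e_2> = 49/sqrt(238), <v, e_3> = -69/sqrt(1530).
Square and sum: Σ |<v, e_j>|^2 = 66/5.
Compute ||v||^2 = v·v = 15.
Deficit = 15 − 66/5 = 9/5 ≥ 0, confirming Bessel's inequality. (The deficit equals ||v − Σ <v,e_j> e_j||^2, the squared distance from v to span{e_j}.)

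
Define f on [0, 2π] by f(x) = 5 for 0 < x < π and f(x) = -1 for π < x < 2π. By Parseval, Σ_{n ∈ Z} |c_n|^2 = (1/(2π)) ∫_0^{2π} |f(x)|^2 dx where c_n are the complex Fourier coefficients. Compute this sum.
Σ |c_n|^2 = 13

Parseval equates the L^2 energy of f (normalised by 1/(2π)) with the ℓ^2 sum of its Fourier coefficients: (1/(2π)) ∫_0^{2π} |f|^2 = Σ |c_n|^2.
Compute the left side: (1/(2π)) [∫_0^π 5^2 dx + ∫_π^{2π} (-1)^2 dx] = (1/(2π)) · (25π + 1π) = (25 + 1)/2 = 13.
So Σ_{n ∈ Z} |c_n|^2 = 13.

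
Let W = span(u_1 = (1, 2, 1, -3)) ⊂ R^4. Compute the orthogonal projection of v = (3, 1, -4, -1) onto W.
proj_W(v) = (4/15, 8/15, 4/15, -4/5)

Set up U = [u_1 | ... | u_1] ∈ R^(4×1). The projector onto W = col(U) is P = U (U^T U)^(-1) U^T.
Compute U^T U =
  [15],
and U^T v = (4).
Solve U^T U · c = U^T v for the coefficients: c = (4/15). The projection is proj_W(v) = U c.
Check: (v - proj_W(v)) · u_1 = 0  (should be 0).
Result: proj_W(v) = (4/15, 8/15, 4/15, -4/5).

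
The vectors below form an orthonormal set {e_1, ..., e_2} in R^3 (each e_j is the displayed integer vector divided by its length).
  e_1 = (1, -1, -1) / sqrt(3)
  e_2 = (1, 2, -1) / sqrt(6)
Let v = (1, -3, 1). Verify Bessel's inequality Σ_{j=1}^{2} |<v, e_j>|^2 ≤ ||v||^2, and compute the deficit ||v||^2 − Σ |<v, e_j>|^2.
Σ |<v, e_j>|^2 = 9; ||v||^2 = 11; deficit = 2

Write each e_j = u_j / sqrt(<u_j, u_j>) where u_j is the displayed integer vector. Then <v, e_j> = <v, u_j> / sqrt(<u_j, u_j>), so |<v, e_j>|^2 = <v, u_j>^2 / <u_j, u_j>.
Coefficients: <v, e_1> = 3/sqrt(3), <v, e_2> = -6/sqrt(6).
Square and sum: Σ |<v, e_j>|^2 = 9.
Compute ||v||^2 = v·v = 11.
Deficit = 11 − 9 = 2 ≥ 0, confirming Bessel's inequality. (The deficit equals ||v − Σ <v,e_j> e_j||^2, the squared distance from v to span{e_j}.)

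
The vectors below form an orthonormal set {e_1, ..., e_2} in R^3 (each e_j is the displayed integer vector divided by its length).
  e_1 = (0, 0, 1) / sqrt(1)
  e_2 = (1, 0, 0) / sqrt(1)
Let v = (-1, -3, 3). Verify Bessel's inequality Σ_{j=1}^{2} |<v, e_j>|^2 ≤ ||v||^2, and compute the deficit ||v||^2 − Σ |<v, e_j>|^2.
Σ |<v, e_j>|^2 = 10; ||v||^2 = 19; deficit = 9

Write each e_j = u_j / sqrt(<u_j, u_j>) where u_j is the displayed integer vector. Then <v, e_j> = <v, u_j> / sqrt(<u_j, u_j>), so |<v, e_j>|^2 = <v, u_j>^2 / <u_j, u_j>.
Coefficients: <v, e_1> = 3/sqrt(1), <v, e_2> = -1/sqrt(1).
Square and sum: Σ |<v, e_j>|^2 = 10.
Compute ||v||^2 = v·v = 19.
Deficit = 19 − 10 = 9 ≥ 0, confirming Bessel's inequality. (The deficit equals ||v − Σ <v,e_j> e_j||^2, the squared distance from v to span{e_j}.)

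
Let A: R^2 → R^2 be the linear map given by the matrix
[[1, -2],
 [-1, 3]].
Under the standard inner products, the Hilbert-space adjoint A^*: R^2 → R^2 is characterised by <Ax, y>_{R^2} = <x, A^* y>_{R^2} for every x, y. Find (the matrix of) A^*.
A^* = A^T =
[[1, -1],
 [-2, 3]]

For real matrices with standard dot products, the defining identity <Ax, y> = <x, A^* y> gives (Ax)^T y = x^T (A^*) y, i.e. x^T A^T y = x^T (A^*) y. Since this holds for all x, y, we must have A^* = A^T. Therefore
A^* =
[[1, -1],
 [-2, 3]].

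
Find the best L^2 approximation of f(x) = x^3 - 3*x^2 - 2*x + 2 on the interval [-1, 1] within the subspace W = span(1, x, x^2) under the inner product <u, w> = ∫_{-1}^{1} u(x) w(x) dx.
g(x) = -3*x^2 - 7*x/5 + 2

The best approximation g ∈ W is the orthogonal projection of f onto W. Writing g = a_0 + a_1 x + a_2 x^2, the coefficients solve the normal equations G · a = b where
  G_{ij} = <φ_i, φ_j> and b_i = <f, φ_i>, with φ_0 = 1, φ_1 = x, φ_2 = x^2.
G =
  [2, 0, 2/3]
  [0, 2/3, 0]
  [2/3, 0, 2/5],
b = (2, -14/15, 2/15).
Solving gives a_0 = 2, a_1 = -7/5, a_2 = -3, so
  g(x) = -3*x^2 - 7*x/5 + 2.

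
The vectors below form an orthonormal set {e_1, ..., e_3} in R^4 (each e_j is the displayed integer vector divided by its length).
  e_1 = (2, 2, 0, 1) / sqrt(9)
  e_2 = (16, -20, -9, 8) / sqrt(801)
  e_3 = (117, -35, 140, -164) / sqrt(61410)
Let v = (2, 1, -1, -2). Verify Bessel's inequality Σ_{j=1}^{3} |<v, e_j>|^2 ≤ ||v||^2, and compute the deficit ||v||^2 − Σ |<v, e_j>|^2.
Σ |<v, e_j>|^2 = 977/230; ||v||^2 = 10; deficit = 1323/230

Write each e_j = u_j / sqrt(<u_j, u_j>) where u_j is the displayed integer vector. Then <v, e_j> = <v, u_j> / sqrt(<u_j, u_j>), so |<v, e_j>|^2 = <v, u_j>^2 / <u_j, u_j>.
Coefficients: <v, e_1> = 4/sqrt(9), <v, e_2> = 5/sqrt(801), <v, e_3> = 387/sqrt(61410).
Square and sum: Σ |<v, e_j>|^2 = 977/230.
Compute ||v||^2 = v·v = 10.
Deficit = 10 − 977/230 = 1323/230 ≥ 0, confirming Bessel's inequality. (The deficit equals ||v − Σ <v,e_j> e_j||^2, the squared distance from v to span{e_j}.)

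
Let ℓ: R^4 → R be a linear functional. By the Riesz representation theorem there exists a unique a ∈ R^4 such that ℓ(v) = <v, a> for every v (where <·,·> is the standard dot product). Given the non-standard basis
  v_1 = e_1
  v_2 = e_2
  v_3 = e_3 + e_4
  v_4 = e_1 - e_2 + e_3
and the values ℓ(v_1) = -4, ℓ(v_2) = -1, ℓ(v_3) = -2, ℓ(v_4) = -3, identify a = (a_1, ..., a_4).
a = (-4, -1, 0, -2)

Write a = (a_1, ..., a_4) in the standard basis. For each basis vector v_i, ℓ(v_i) = <v_i, a> is a linear equation in the a_j's. Collect the n equations into a matrix system V a = ℓ, where row i of V is v_i (expressed in the standard basis). Since V is invertible (lower-triangular with 1s on the diagonal, up to permutation), solve by back-substitution:
  V =
[[1, 0, 0, 0],
 [0, 1, 0, 0],
 [0, 0, 1, 1],
 [1, -1, 1, 0]]
  V a = (-4, -1, -2, -3)
Solving gives a = (-4, -1, 0, -2).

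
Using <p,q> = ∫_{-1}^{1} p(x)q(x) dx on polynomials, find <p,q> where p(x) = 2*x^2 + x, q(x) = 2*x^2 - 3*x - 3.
<p,q> = -22/5

Expand the product: p(x)·q(x) = 4*x^4 - 4*x^3 - 9*x^2 - 3*x.
∫_{-1}^{1} of each monomial x^k gives [2/(k+1) if k even, 0 if k odd]. Integrating term-by-term (or equivalently evaluating the antiderivative F(x) = 4*x^5/5 - x^4 - 3*x^3 - 3*x^2/2 at the endpoints):
  F(1) − F(−1) = -47/10 − (-3/10) = -22/5.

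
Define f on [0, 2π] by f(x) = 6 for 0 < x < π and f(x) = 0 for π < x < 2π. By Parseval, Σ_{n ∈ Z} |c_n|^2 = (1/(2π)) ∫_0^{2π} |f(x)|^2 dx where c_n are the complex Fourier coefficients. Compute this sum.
Σ |c_n|^2 = 18

Parseval equates the L^2 energy of f (normalised by 1/(2π)) with the ℓ^2 sum of its Fourier coefficients: (1/(2π)) ∫_0^{2π} |f|^2 = Σ |c_n|^2.
Compute the left side: (1/(2π)) [∫_0^π 6^2 dx + ∫_π^{2π} 0^2 dx] = (1/(2π)) · (36π + 0π) = (36 + 0)/2 = 18.
So Σ_{n ∈ Z} |c_n|^2 = 18.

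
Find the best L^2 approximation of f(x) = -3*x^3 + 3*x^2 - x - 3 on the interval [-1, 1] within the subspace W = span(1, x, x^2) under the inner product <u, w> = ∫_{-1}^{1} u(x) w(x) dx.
g(x) = 3*x^2 - 14*x/5 - 3

The best approximation g ∈ W is the orthogonal projection of f onto W. Writing g = a_0 + a_1 x + a_2 x^2, the coefficients solve the normal equations G · a = b where
  G_{ij} = <φ_i, φ_j> and b_i = <f, φ_i>, with φ_0 = 1, φ_1 = x, φ_2 = x^2.
G =
  [2, 0, 2/3]
  [0, 2/3, 0]
  [2/3, 0, 2/5],
b = (-4, -28/15, -4/5).
Solving gives a_0 = -3, a_1 = -14/5, a_2 = 3, so
  g(x) = 3*x^2 - 14*x/5 - 3.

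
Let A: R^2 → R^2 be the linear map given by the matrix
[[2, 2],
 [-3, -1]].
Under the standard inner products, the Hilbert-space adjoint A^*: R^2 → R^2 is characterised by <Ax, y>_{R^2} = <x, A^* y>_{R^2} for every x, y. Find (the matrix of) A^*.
A^* = A^T =
[[2, -3],
 [2, -1]]

For real matrices with standard dot products, the defining identity <Ax, y> = <x, A^* y> gives (Ax)^T y = x^T (A^*) y, i.e. x^T A^T y = x^T (A^*) y. Since this holds for all x, y, we must have A^* = A^T. Therefore
A^* =
[[2, -3],
 [2, -1]].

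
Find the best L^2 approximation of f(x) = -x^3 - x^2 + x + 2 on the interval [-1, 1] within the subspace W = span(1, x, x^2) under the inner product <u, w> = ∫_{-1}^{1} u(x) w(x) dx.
g(x) = -x^2 + 2*x/5 + 2

The best approximation g ∈ W is the orthogonal projection of f onto W. Writing g = a_0 + a_1 x + a_2 x^2, the coefficients solve the normal equations G · a = b where
  G_{ij} = <φ_i, φ_j> and b_i = <f, φ_i>, with φ_0 = 1, φ_1 = x, φ_2 = x^2.
G =
  [2, 0, 2/3]
  [0, 2/3, 0]
  [2/3, 0, 2/5],
b = (10/3, 4/15, 14/15).
Solving gives a_0 = 2, a_1 = 2/5, a_2 = -1, so
  g(x) = -x^2 + 2*x/5 + 2.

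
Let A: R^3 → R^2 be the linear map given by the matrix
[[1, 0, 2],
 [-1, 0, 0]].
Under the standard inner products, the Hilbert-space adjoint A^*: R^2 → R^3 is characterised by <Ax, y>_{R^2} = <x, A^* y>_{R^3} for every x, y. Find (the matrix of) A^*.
A^* = A^T =
[[1, -1],
 [0, 0],
 [2, 0]]

For real matrices with standard dot products, the defining identity <Ax, y> = <x, A^* y> gives (Ax)^T y = x^T (A^*) y, i.e. x^T A^T y = x^T (A^*) y. Since this holds for all x, y, we must have A^* = A^T. Therefore
A^* =
[[1, -1],
 [0, 0],
 [2, 0]].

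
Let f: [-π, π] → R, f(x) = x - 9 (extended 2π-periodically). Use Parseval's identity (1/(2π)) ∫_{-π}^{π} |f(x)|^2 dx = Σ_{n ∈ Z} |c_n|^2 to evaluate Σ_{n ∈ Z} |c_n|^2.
Σ |c_n|^2 = π^2/3 + 81

Expand and integrate term by term over [-π, π]:
  ∫ (x)^2 dx = 1·(2π^3/3); ∫ 2·1·(-9)·x dx = 0 (odd integrand); ∫ (-9)^2 dx = 81·2π.
So (1/(2π)) ∫_{-π}^{π} (x - 9)^2 dx = 1π^2/3 + 81 = π^2/3 + 81.
Parseval ⇒ Σ |c_n|^2 = π^2/3 + 81.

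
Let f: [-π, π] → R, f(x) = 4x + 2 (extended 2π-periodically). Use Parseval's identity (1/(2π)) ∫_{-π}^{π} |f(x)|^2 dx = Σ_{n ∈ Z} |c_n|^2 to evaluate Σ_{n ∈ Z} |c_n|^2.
Σ |c_n|^2 = 16π^2/3 + 4

Expand and integrate term by term over [-π, π]:
  ∫ (4x)^2 dx = 16·(2π^3/3); ∫ 2·4·(2)·x dx = 0 (odd integrand); ∫ 2^2 dx = 4·2π.
So (1/(2π)) ∫_{-π}^{π} (4x + 2)^2 dx = 16π^2/3 + 4 = 16π^2/3 + 4.
Parseval ⇒ Σ |c_n|^2 = 16π^2/3 + 4.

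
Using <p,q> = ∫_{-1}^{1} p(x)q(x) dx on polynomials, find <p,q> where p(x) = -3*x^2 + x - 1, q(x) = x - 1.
<p,q> = 14/3

Expand the product: p(x)·q(x) = -3*x^3 + 4*x^2 - 2*x + 1.
∫_{-1}^{1} of each monomial x^k gives [2/(k+1) if k even, 0 if k odd]. Integrating term-by-term (or equivalently evaluating the antiderivative F(x) = -3*x^4/4 + 4*x^3/3 - x^2 + x at the endpoints):
  F(1) − F(−1) = 7/12 − (-49/12) = 14/3.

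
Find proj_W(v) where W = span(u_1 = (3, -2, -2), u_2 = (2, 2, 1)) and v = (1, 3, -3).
proj_W(v) = (251/153, 116/153, 31/153)

Set up U = [u_1 | ... | u_2] ∈ R^(3×2). The projector onto W = col(U) is P = U (U^T U)^(-1) U^T.
Compute U^T U =
  [17, 0]
  [0, 9],
and U^T v = (3, 5).
Solve U^T U · c = U^T v for the coefficients: c = (3/17, 5/9). The projection is proj_W(v) = U c.
Check: (v - proj_W(v)) · u_1 = 0  (should be 0).
Check: (v - proj_W(v)) · u_2 = 0  (should be 0).
Result: proj_W(v) = (251/153, 116/153, 31/153).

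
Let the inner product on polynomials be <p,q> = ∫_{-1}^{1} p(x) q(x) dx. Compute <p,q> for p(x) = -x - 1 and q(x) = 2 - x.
<p,q> = -10/3

Expand the product: p(x)·q(x) = x^2 - x - 2.
∫_{-1}^{1} of each monomial x^k gives [2/(k+1) if k even, 0 if k odd]. Integrating term-by-term (or equivalently evaluating the antiderivative F(x) = x^3/3 - x^2/2 - 2*x at the endpoints):
  F(1) − F(−1) = -13/6 − (7/6) = -10/3.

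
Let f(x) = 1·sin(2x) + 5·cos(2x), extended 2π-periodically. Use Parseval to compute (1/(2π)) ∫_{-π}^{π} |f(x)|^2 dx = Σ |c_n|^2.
Σ |c_n|^2 = 13

Expand |f|^2 and use orthogonality of {sin(nx), cos(mx)} on [-π, π]:
  ∫_{-π}^{π} sin(nx)^2 dx = π, ∫ cos(mx)^2 dx = π, and cross terms integrate to 0.
So ∫_{-π}^{π} f(x)^2 dx = 1^2 · π + 5^2 · π = (1 + 25)π.
Divide by 2π: (1 + 25)/2 = 13.
By Parseval, this equals Σ |c_n|^2.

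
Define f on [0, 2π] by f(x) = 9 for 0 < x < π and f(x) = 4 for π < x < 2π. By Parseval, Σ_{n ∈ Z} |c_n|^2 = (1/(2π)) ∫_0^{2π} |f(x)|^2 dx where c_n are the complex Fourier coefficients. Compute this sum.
Σ |c_n|^2 = 97/2

Parseval equates the L^2 energy of f (normalised by 1/(2π)) with the ℓ^2 sum of its Fourier coefficients: (1/(2π)) ∫_0^{2π} |f|^2 = Σ |c_n|^2.
Compute the left side: (1/(2π)) [∫_0^π 9^2 dx + ∫_π^{2π} 4^2 dx] = (1/(2π)) · (81π + 16π) = (81 + 16)/2 = 97/2.
So Σ_{n ∈ Z} |c_n|^2 = 97/2.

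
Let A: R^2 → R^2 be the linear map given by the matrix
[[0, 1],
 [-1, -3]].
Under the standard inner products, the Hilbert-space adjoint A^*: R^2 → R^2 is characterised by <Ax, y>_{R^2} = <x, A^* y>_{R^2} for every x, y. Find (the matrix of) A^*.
A^* = A^T =
[[0, -1],
 [1, -3]]

For real matrices with standard dot products, the defining identity <Ax, y> = <x, A^* y> gives (Ax)^T y = x^T (A^*) y, i.e. x^T A^T y = x^T (A^*) y. Since this holds for all x, y, we must have A^* = A^T. Therefore
A^* =
[[0, -1],
 [1, -3]].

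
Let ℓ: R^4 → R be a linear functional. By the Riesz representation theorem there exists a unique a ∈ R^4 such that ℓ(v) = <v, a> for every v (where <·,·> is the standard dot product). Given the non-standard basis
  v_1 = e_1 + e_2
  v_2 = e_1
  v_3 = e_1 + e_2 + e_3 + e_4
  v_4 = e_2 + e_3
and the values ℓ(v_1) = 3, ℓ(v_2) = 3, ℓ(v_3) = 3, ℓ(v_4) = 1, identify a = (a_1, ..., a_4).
a = (3, 0, 1, -1)

Write a = (a_1, ..., a_4) in the standard basis. For each basis vector v_i, ℓ(v_i) = <v_i, a> is a linear equation in the a_j's. Collect the n equations into a matrix system V a = ℓ, where row i of V is v_i (expressed in the standard basis). Since V is invertible (lower-triangular with 1s on the diagonal, up to permutation), solve by back-substitution:
  V =
[[1, 1, 0, 0],
 [1, 0, 0, 0],
 [1, 1, 1, 1],
 [0, 1, 1, 0]]
  V a = (3, 3, 3, 1)
Solving gives a = (3, 0, 1, -1).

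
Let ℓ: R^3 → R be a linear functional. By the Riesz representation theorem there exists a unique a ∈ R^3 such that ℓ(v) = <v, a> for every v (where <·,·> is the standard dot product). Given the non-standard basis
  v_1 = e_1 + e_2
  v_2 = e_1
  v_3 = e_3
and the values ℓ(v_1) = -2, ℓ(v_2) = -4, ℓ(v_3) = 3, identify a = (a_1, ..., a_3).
a = (-4, 2, 3)

Write a = (a_1, ..., a_3) in the standard basis. For each basis vector v_i, ℓ(v_i) = <v_i, a> is a linear equation in the a_j's. Collect the n equations into a matrix system V a = ℓ, where row i of V is v_i (expressed in the standard basis). Since V is invertible (lower-triangular with 1s on the diagonal, up to permutation), solve by back-substitution:
  V =
[[1, 1, 0],
 [1, 0, 0],
 [0, 0, 1]]
  V a = (-2, -4, 3)
Solving gives a = (-4, 2, 3).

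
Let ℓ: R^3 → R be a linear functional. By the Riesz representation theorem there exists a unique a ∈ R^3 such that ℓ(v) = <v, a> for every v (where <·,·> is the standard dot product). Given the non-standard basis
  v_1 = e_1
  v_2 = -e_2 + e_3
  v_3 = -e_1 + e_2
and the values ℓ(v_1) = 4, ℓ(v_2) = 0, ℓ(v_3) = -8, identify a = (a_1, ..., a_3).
a = (4, -4, -4)

Write a = (a_1, ..., a_3) in the standard basis. For each basis vector v_i, ℓ(v_i) = <v_i, a> is a linear equation in the a_j's. Collect the n equations into a matrix system V a = ℓ, where row i of V is v_i (expressed in the standard basis). Since V is invertible (lower-triangular with 1s on the diagonal, up to permutation), solve by back-substitution:
  V =
[[1, 0, 0],
 [0, -1, 1],
 [-1, 1, 0]]
  V a = (4, 0, -8)
Solving gives a = (4, -4, -4).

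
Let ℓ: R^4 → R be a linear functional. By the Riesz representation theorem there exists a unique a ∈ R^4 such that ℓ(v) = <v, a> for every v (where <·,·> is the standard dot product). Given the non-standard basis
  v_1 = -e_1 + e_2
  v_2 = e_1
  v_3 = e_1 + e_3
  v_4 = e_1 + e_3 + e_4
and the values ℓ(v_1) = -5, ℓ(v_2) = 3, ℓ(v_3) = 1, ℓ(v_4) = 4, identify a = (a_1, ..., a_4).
a = (3, -2, -2, 3)

Write a = (a_1, ..., a_4) in the standard basis. For each basis vector v_i, ℓ(v_i) = <v_i, a> is a linear equation in the a_j's. Collect the n equations into a matrix system V a = ℓ, where row i of V is v_i (expressed in the standard basis). Since V is invertible (lower-triangular with 1s on the diagonal, up to permutation), solve by back-substitution:
  V =
[[-1, 1, 0, 0],
 [1, 0, 0, 0],
 [1, 0, 1, 0],
 [1, 0, 1, 1]]
  V a = (-5, 3, 1, 4)
Solving gives a = (3, -2, -2, 3).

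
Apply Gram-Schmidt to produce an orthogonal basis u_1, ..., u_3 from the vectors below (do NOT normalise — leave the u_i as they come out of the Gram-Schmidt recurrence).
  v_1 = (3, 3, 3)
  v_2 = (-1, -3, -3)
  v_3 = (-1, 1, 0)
Orthogonal basis:
  u_1 = (3, 3, 3)
  u_2 = (4/3, -2/3, -2/3)
  u_3 = (0, 1/2, -1/2)

Apply the Gram-Schmidt recurrence
  u_1 = v_1
  u_i = v_i − Σ_{j<i} ((v_i · u_j) / (u_j · u_j)) · u_j.

Step by step this gives:
  u_1 = (3, 3, 3)
  u_2 = (4/3, -2/3, -2/3)
  u_3 = (0, 1/2, -1/2)

Orthogonality check:
  u_2 · u_1 = 0 (should be 0)
  u_3 · u_1 = 0 (should be 0)
  u_3 · u_2 = 0 (should be 0)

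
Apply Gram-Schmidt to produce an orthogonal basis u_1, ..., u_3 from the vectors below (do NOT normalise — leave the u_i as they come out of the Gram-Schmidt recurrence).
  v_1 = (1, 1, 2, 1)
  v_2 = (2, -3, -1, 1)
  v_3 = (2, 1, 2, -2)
Orthogonal basis:
  u_1 = (1, 1, 2, 1)
  u_2 = (16/7, -19/7, -3/7, 9/7)
  u_3 = (155/101, -1/101, 53/101, -260/101)

Apply the Gram-Schmidt recurrence
  u_1 = v_1
  u_i = v_i − Σ_{j<i} ((v_i · u_j) / (u_j · u_j)) · u_j.

Step by step this gives:
  u_1 = (1, 1, 2, 1)
  u_2 = (16/7, -19/7, -3/7, 9/7)
  u_3 = (155/101, -1/101, 53/101, -260/101)

Orthogonality check:
  u_2 · u_1 = 0 (should be 0)
  u_3 · u_1 = 0 (should be 0)
  u_3 · u_2 = 0 (should be 0)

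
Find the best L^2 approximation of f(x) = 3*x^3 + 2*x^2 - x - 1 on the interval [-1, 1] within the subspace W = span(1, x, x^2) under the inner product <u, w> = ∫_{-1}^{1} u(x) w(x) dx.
g(x) = 2*x^2 + 4*x/5 - 1

The best approximation g ∈ W is the orthogonal projection of f onto W. Writing g = a_0 + a_1 x + a_2 x^2, the coefficients solve the normal equations G · a = b where
  G_{ij} = <φ_i, φ_j> and b_i = <f, φ_i>, with φ_0 = 1, φ_1 = x, φ_2 = x^2.
G =
  [2, 0, 2/3]
  [0, 2/3, 0]
  [2/3, 0, 2/5],
b = (-2/3, 8/15, 2/15).
Solving gives a_0 = -1, a_1 = 4/5, a_2 = 2, so
  g(x) = 2*x^2 + 4*x/5 - 1.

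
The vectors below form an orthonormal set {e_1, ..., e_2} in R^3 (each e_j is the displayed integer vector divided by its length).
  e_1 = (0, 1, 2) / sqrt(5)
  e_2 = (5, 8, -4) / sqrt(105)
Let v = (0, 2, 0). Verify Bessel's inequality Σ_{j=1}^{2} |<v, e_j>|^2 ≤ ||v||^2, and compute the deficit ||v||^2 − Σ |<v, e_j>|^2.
Σ |<v, e_j>|^2 = 68/21; ||v||^2 = 4; deficit = 16/21

Write each e_j = u_j / sqrt(<u_j, u_j>) where u_j is the displayed integer vector. Then <v, e_j> = <v, u_j> / sqrt(<u_j, u_j>), so |<v, e_j>|^2 = <v, u_j>^2 / <u_j, u_j>.
Coefficients: <v, e_1> = 2/sqrt(5), <v, e_2> = 16/sqrt(105).
Square and sum: Σ |<v, e_j>|^2 = 68/21.
Compute ||v||^2 = v·v = 4.
Deficit = 4 − 68/21 = 16/21 ≥ 0, confirming Bessel's inequality. (The deficit equals ||v − Σ <v,e_j> e_j||^2, the squared distance from v to span{e_j}.)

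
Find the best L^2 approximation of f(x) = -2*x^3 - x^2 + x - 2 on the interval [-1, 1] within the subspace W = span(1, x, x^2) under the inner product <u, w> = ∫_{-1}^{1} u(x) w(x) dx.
g(x) = -x^2 - x/5 - 2

The best approximation g ∈ W is the orthogonal projection of f onto W. Writing g = a_0 + a_1 x + a_2 x^2, the coefficients solve the normal equations G · a = b where
  G_{ij} = <φ_i, φ_j> and b_i = <f, φ_i>, with φ_0 = 1, φ_1 = x, φ_2 = x^2.
G =
  [2, 0, 2/3]
  [0, 2/3, 0]
  [2/3, 0, 2/5],
b = (-14/3, -2/15, -26/15).
Solving gives a_0 = -2, a_1 = -1/5, a_2 = -1, so
  g(x) = -x^2 - x/5 - 2.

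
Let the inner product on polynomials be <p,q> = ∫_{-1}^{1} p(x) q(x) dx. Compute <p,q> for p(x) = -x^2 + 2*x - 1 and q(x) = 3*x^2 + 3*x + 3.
<p,q> = -36/5

Expand the product: p(x)·q(x) = -3*x^4 + 3*x^3 + 3*x - 3.
∫_{-1}^{1} of each monomial x^k gives [2/(k+1) if k even, 0 if k odd]. Integrating term-by-term (or equivalently evaluating the antiderivative F(x) = -3*x^5/5 + 3*x^4/4 + 3*x^2/2 - 3*x at the endpoints):
  F(1) − F(−1) = -27/20 − (117/20) = -36/5.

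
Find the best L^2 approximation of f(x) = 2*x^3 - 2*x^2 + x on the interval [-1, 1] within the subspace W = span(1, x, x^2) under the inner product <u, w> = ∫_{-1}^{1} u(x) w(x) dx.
g(x) = -2*x^2 + 11*x/5

The best approximation g ∈ W is the orthogonal projection of f onto W. Writing g = a_0 + a_1 x + a_2 x^2, the coefficients solve the normal equations G · a = b where
  G_{ij} = <φ_i, φ_j> and b_i = <f, φ_i>, with φ_0 = 1, φ_1 = x, φ_2 = x^2.
G =
  [2, 0, 2/3]
  [0, 2/3, 0]
  [2/3, 0, 2/5],
b = (-4/3, 22/15, -4/5).
Solving gives a_0 = 0, a_1 = 11/5, a_2 = -2, so
  g(x) = -2*x^2 + 11*x/5.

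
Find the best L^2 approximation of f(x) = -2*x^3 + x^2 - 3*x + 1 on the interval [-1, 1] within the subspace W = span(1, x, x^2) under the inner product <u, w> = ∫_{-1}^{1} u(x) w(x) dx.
g(x) = x^2 - 21*x/5 + 1

The best approximation g ∈ W is the orthogonal projection of f onto W. Writing g = a_0 + a_1 x + a_2 x^2, the coefficients solve the normal equations G · a = b where
  G_{ij} = <φ_i, φ_j> and b_i = <f, φ_i>, with φ_0 = 1, φ_1 = x, φ_2 = x^2.
G =
  [2, 0, 2/3]
  [0, 2/3, 0]
  [2/3, 0, 2/5],
b = (8/3, -14/5, 16/15).
Solving gives a_0 = 1, a_1 = -21/5, a_2 = 1, so
  g(x) = x^2 - 21*x/5 + 1.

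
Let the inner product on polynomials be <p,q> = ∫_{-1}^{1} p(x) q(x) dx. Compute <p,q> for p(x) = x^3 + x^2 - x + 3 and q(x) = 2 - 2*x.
<p,q> = 208/15

Expand the product: p(x)·q(x) = -2*x^4 + 4*x^2 - 8*x + 6.
∫_{-1}^{1} of each monomial x^k gives [2/(k+1) if k even, 0 if k odd]. Integrating term-by-term (or equivalently evaluating the antiderivative F(x) = -2*x^5/5 + 4*x^3/3 - 4*x^2 + 6*x at the endpoints):
  F(1) − F(−1) = 44/15 − (-164/15) = 208/15.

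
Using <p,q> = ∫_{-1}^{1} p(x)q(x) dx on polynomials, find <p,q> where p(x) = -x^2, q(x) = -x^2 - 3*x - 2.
<p,q> = 26/15

Expand the product: p(x)·q(x) = x^4 + 3*x^3 + 2*x^2.
∫_{-1}^{1} of each monomial x^k gives [2/(k+1) if k even, 0 if k odd]. Integrating term-by-term (or equivalently evaluating the antiderivative F(x) = x^5/5 + 3*x^4/4 + 2*x^3/3 at the endpoints):
  F(1) − F(−1) = 97/60 − (-7/60) = 26/15.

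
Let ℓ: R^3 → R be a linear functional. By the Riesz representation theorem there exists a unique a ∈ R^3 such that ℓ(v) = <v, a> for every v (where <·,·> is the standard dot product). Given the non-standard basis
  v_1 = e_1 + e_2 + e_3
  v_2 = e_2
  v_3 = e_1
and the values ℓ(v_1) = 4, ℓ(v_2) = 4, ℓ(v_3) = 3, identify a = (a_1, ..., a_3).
a = (3, 4, -3)

Write a = (a_1, ..., a_3) in the standard basis. For each basis vector v_i, ℓ(v_i) = <v_i, a> is a linear equation in the a_j's. Collect the n equations into a matrix system V a = ℓ, where row i of V is v_i (expressed in the standard basis). Since V is invertible (lower-triangular with 1s on the diagonal, up to permutation), solve by back-substitution:
  V =
[[1, 1, 1],
 [0, 1, 0],
 [1, 0, 0]]
  V a = (4, 4, 3)
Solving gives a = (3, 4, -3).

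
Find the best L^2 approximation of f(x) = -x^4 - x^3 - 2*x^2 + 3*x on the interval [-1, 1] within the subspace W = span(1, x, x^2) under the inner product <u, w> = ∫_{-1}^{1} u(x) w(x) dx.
g(x) = -20*x^2/7 + 12*x/5 + 3/35

The best approximation g ∈ W is the orthogonal projection of f onto W. Writing g = a_0 + a_1 x + a_2 x^2, the coefficients solve the normal equations G · a = b where
  G_{ij} = <φ_i, φ_j> and b_i = <f, φ_i>, with φ_0 = 1, φ_1 = x, φ_2 = x^2.
G =
  [2, 0, 2/3]
  [0, 2/3, 0]
  [2/3, 0, 2/5],
b = (-26/15, 8/5, -38/35).
Solving gives a_0 = 3/35, a_1 = 12/5, a_2 = -20/7, so
  g(x) = -20*x^2/7 + 12*x/5 + 3/35.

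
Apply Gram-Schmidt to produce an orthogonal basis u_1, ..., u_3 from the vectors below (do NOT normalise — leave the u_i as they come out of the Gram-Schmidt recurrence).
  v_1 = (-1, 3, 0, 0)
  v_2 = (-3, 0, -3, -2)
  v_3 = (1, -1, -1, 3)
Orthogonal basis:
  u_1 = (-1, 3, 0, 0)
  u_2 = (-27/10, -9/10, -3, -2)
  u_3 = (-3/211, -1/211, -355/211, 537/211)

Apply the Gram-Schmidt recurrence
  u_1 = v_1
  u_i = v_i − Σ_{j<i} ((v_i · u_j) / (u_j · u_j)) · u_j.

Step by step this gives:
  u_1 = (-1, 3, 0, 0)
  u_2 = (-27/10, -9/10, -3, -2)
  u_3 = (-3/211, -1/211, -355/211, 537/211)

Orthogonality check:
  u_2 · u_1 = 0 (should be 0)
  u_3 · u_1 = 0 (should be 0)
  u_3 · u_2 = 0 (should be 0)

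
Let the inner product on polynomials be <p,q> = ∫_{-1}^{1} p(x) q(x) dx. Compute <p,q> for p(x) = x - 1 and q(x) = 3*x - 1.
<p,q> = 4

Expand the product: p(x)·q(x) = 3*x^2 - 4*x + 1.
∫_{-1}^{1} of each monomial x^k gives [2/(k+1) if k even, 0 if k odd]. Integrating term-by-term (or equivalently evaluating the antiderivative F(x) = x^3 - 2*x^2 + x at the endpoints):
  F(1) − F(−1) = 0 − (-4) = 4.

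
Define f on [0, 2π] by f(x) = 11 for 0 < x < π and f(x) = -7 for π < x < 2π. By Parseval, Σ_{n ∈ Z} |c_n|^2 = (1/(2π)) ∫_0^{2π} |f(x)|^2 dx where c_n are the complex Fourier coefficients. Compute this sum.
Σ |c_n|^2 = 85

Parseval equates the L^2 energy of f (normalised by 1/(2π)) with the ℓ^2 sum of its Fourier coefficients: (1/(2π)) ∫_0^{2π} |f|^2 = Σ |c_n|^2.
Compute the left side: (1/(2π)) [∫_0^π 11^2 dx + ∫_π^{2π} (-7)^2 dx] = (1/(2π)) · (121π + 49π) = (121 + 49)/2 = 85.
So Σ_{n ∈ Z} |c_n|^2 = 85.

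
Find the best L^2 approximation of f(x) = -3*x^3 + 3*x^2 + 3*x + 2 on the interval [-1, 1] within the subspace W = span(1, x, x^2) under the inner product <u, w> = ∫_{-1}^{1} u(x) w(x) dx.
g(x) = 3*x^2 + 6*x/5 + 2

The best approximation g ∈ W is the orthogonal projection of f onto W. Writing g = a_0 + a_1 x + a_2 x^2, the coefficients solve the normal equations G · a = b where
  G_{ij} = <φ_i, φ_j> and b_i = <f, φ_i>, with φ_0 = 1, φ_1 = x, φ_2 = x^2.
G =
  [2, 0, 2/3]
  [0, 2/3, 0]
  [2/3, 0, 2/5],
b = (6, 4/5, 38/15).
Solving gives a_0 = 2, a_1 = 6/5, a_2 = 3, so
  g(x) = 3*x^2 + 6*x/5 + 2.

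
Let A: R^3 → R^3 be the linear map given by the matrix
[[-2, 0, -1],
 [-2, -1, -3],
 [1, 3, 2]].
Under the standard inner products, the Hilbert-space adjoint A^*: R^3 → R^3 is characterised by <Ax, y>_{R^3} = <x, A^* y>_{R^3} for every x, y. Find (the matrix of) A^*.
A^* = A^T =
[[-2, -2, 1],
 [0, -1, 3],
 [-1, -3, 2]]

For real matrices with standard dot products, the defining identity <Ax, y> = <x, A^* y> gives (Ax)^T y = x^T (A^*) y, i.e. x^T A^T y = x^T (A^*) y. Since this holds for all x, y, we must have A^* = A^T. Therefore
A^* =
[[-2, -2, 1],
 [0, -1, 3],
 [-1, -3, 2]].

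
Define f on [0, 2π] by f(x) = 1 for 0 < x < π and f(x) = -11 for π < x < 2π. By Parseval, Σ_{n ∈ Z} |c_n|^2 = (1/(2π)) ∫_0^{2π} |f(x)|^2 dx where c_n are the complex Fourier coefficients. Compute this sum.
Σ |c_n|^2 = 61

Parseval equates the L^2 energy of f (normalised by 1/(2π)) with the ℓ^2 sum of its Fourier coefficients: (1/(2π)) ∫_0^{2π} |f|^2 = Σ |c_n|^2.
Compute the left side: (1/(2π)) [∫_0^π 1^2 dx + ∫_π^{2π} (-11)^2 dx] = (1/(2π)) · (1π + 121π) = (1 + 121)/2 = 61.
So Σ_{n ∈ Z} |c_n|^2 = 61.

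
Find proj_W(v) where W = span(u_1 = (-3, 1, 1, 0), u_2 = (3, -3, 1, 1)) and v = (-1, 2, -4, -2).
proj_W(v) = (-3/11, 317/99, -299/99, -14/9)

Set up U = [u_1 | ... | u_2] ∈ R^(4×2). The projector onto W = col(U) is P = U (U^T U)^(-1) U^T.
Compute U^T U =
  [11, -11]
  [-11, 20],
and U^T v = (1, -15).
Solve U^T U · c = U^T v for the coefficients: c = (-145/99, -14/9). The projection is proj_W(v) = U c.
Check: (v - proj_W(v)) · u_1 = 0  (should be 0).
Check: (v - proj_W(v)) · u_2 = 0  (should be 0).
Result: proj_W(v) = (-3/11, 317/99, -299/99, -14/9).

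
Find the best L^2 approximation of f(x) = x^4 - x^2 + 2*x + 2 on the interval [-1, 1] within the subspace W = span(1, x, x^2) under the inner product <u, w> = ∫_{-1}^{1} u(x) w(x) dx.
g(x) = -x^2/7 + 2*x + 67/35

The best approximation g ∈ W is the orthogonal projection of f onto W. Writing g = a_0 + a_1 x + a_2 x^2, the coefficients solve the normal equations G · a = b where
  G_{ij} = <φ_i, φ_j> and b_i = <f, φ_i>, with φ_0 = 1, φ_1 = x, φ_2 = x^2.
G =
  [2, 0, 2/3]
  [0, 2/3, 0]
  [2/3, 0, 2/5],
b = (56/15, 4/3, 128/105).
Solving gives a_0 = 67/35, a_1 = 2, a_2 = -1/7, so
  g(x) = -x^2/7 + 2*x + 67/35.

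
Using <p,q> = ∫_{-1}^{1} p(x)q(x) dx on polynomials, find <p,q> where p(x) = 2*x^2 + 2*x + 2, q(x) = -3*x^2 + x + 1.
<p,q> = 4/15

Expand the product: p(x)·q(x) = -6*x^4 - 4*x^3 - 2*x^2 + 4*x + 2.
∫_{-1}^{1} of each monomial x^k gives [2/(k+1) if k even, 0 if k odd]. Integrating term-by-term (or equivalently evaluating the antiderivative F(x) = -6*x^5/5 - x^4 - 2*x^3/3 + 2*x^2 + 2*x at the endpoints):
  F(1) − F(−1) = 17/15 − (13/15) = 4/15.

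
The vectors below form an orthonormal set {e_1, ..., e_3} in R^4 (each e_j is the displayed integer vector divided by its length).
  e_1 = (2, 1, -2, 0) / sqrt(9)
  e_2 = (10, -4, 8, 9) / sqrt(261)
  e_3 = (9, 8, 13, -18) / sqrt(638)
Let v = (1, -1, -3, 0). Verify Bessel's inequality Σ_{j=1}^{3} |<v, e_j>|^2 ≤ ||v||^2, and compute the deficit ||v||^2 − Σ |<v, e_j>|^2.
Σ |<v, e_j>|^2 = 89/11; ||v||^2 = 11; deficit = 32/11

Write each e_j = u_j / sqrt(<u_j, u_j>) where u_j is the displayed integer vector. Then <v, e_j> = <v, u_j> / sqrt(<u_j, u_j>), so |<v, e_j>|^2 = <v, u_j>^2 / <u_j, u_j>.
Coefficients: <v, e_1> = 7/sqrt(9), <v, e_2> = -10/sqrt(261), <v, e_3> = -38/sqrt(638).
Square and sum: Σ |<v, e_j>|^2 = 89/11.
Compute ||v||^2 = v·v = 11.
Deficit = 11 − 89/11 = 32/11 ≥ 0, confirming Bessel's inequality. (The deficit equals ||v − Σ <v,e_j> e_j||^2, the squared distance from v to span{e_j}.)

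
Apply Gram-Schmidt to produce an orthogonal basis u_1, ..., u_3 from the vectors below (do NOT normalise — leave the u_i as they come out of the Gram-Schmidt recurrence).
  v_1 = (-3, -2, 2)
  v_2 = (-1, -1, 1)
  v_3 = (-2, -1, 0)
Orthogonal basis:
  u_1 = (-3, -2, 2)
  u_2 = (4/17, -3/17, 3/17)
  u_3 = (0, -1/2, -1/2)

Apply the Gram-Schmidt recurrence
  u_1 = v_1
  u_i = v_i − Σ_{j<i} ((v_i · u_j) / (u_j · u_j)) · u_j.

Step by step this gives:
  u_1 = (-3, -2, 2)
  u_2 = (4/17, -3/17, 3/17)
  u_3 = (0, -1/2, -1/2)

Orthogonality check:
  u_2 · u_1 = 0 (should be 0)
  u_3 · u_1 = 0 (should be 0)
  u_3 · u_2 = 0 (should be 0)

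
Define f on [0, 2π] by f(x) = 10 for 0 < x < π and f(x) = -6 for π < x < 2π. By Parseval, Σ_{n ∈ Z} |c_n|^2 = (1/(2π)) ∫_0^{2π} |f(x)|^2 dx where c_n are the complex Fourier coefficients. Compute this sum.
Σ |c_n|^2 = 68

Parseval equates the L^2 energy of f (normalised by 1/(2π)) with the ℓ^2 sum of its Fourier coefficients: (1/(2π)) ∫_0^{2π} |f|^2 = Σ |c_n|^2.
Compute the left side: (1/(2π)) [∫_0^π 10^2 dx + ∫_π^{2π} (-6)^2 dx] = (1/(2π)) · (100π + 36π) = (100 + 36)/2 = 68.
So Σ_{n ∈ Z} |c_n|^2 = 68.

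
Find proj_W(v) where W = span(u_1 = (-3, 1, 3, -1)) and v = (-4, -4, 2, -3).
proj_W(v) = (-51/20, 17/20, 51/20, -17/20)

Set up U = [u_1 | ... | u_1] ∈ R^(4×1). The projector onto W = col(U) is P = U (U^T U)^(-1) U^T.
Compute U^T U =
  [20],
and U^T v = (17).
Solve U^T U · c = U^T v for the coefficients: c = (17/20). The projection is proj_W(v) = U c.
Check: (v - proj_W(v)) · u_1 = 0  (should be 0).
Result: proj_W(v) = (-51/20, 17/20, 51/20, -17/20).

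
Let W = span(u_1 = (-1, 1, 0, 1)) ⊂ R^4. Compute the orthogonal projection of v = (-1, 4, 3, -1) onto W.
proj_W(v) = (-4/3, 4/3, 0, 4/3)

Set up U = [u_1 | ... | u_1] ∈ R^(4×1). The projector onto W = col(U) is P = U (U^T U)^(-1) U^T.
Compute U^T U =
  [3],
and U^T v = (4).
Solve U^T U · c = U^T v for the coefficients: c = (4/3). The projection is proj_W(v) = U c.
Check: (v - proj_W(v)) · u_1 = 0  (should be 0).
Result: proj_W(v) = (-4/3, 4/3, 0, 4/3).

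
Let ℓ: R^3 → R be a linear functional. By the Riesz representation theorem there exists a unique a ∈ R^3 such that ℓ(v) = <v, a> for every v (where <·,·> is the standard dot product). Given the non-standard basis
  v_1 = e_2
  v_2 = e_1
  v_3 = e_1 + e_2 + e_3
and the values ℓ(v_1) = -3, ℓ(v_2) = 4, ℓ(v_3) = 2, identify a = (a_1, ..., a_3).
a = (4, -3, 1)

Write a = (a_1, ..., a_3) in the standard basis. For each basis vector v_i, ℓ(v_i) = <v_i, a> is a linear equation in the a_j's. Collect the n equations into a matrix system V a = ℓ, where row i of V is v_i (expressed in the standard basis). Since V is invertible (lower-triangular with 1s on the diagonal, up to permutation), solve by back-substitution:
  V =
[[0, 1, 0],
 [1, 0, 0],
 [1, 1, 1]]
  V a = (-3, 4, 2)
Solving gives a = (4, -3, 1).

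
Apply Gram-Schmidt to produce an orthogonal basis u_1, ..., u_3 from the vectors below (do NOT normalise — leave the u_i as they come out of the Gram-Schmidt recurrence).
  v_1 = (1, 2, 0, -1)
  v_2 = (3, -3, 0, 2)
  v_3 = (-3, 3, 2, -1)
Orthogonal basis:
  u_1 = (1, 2, 0, -1)
  u_2 = (23/6, -4/3, 0, 7/6)
  u_3 = (-9/107, 45/107, 2, 81/107)

Apply the Gram-Schmidt recurrence
  u_1 = v_1
  u_i = v_i − Σ_{j<i} ((v_i · u_j) / (u_j · u_j)) · u_j.

Step by step this gives:
  u_1 = (1, 2, 0, -1)
  u_2 = (23/6, -4/3, 0, 7/6)
  u_3 = (-9/107, 45/107, 2, 81/107)

Orthogonality check:
  u_2 · u_1 = 0 (should be 0)
  u_3 · u_1 = 0 (should be 0)
  u_3 · u_2 = 0 (should be 0)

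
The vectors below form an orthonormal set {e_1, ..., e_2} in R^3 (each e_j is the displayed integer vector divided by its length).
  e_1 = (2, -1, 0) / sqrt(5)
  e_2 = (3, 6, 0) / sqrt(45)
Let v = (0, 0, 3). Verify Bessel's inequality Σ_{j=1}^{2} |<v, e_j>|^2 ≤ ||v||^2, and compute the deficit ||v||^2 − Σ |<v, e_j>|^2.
Σ |<v, e_j>|^2 = 0; ||v||^2 = 9; deficit = 9

Write each e_j = u_j / sqrt(<u_j, u_j>) where u_j is the displayed integer vector. Then <v, e_j> = <v, u_j> / sqrt(<u_j, u_j>), so |<v, e_j>|^2 = <v, u_j>^2 / <u_j, u_j>.
Coefficients: <v, e_1> = 0/sqrt(5), <v, e_2> = 0/sqrt(45).
Square and sum: Σ |<v, e_j>|^2 = 0.
Compute ||v||^2 = v·v = 9.
Deficit = 9 − 0 = 9 ≥ 0, confirming Bessel's inequality. (The deficit equals ||v − Σ <v,e_j> e_j||^2, the squared distance from v to span{e_j}.)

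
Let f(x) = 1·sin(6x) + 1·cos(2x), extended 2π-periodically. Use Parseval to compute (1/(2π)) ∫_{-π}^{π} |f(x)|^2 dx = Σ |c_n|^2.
Σ |c_n|^2 = 1

Expand |f|^2 and use orthogonality of {sin(nx), cos(mx)} on [-π, π]:
  ∫_{-π}^{π} sin(nx)^2 dx = π, ∫ cos(mx)^2 dx = π, and cross terms integrate to 0.
So ∫_{-π}^{π} f(x)^2 dx = 1^2 · π + 1^2 · π = (1 + 1)π.
Divide by 2π: (1 + 1)/2 = 1.
By Parseval, this equals Σ |c_n|^2.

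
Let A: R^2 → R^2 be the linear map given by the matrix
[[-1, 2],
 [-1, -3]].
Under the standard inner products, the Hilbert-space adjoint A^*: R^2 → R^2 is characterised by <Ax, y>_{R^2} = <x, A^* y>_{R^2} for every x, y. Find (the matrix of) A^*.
A^* = A^T =
[[-1, -1],
 [2, -3]]

For real matrices with standard dot products, the defining identity <Ax, y> = <x, A^* y> gives (Ax)^T y = x^T (A^*) y, i.e. x^T A^T y = x^T (A^*) y. Since this holds for all x, y, we must have A^* = A^T. Therefore
A^* =
[[-1, -1],
 [2, -3]].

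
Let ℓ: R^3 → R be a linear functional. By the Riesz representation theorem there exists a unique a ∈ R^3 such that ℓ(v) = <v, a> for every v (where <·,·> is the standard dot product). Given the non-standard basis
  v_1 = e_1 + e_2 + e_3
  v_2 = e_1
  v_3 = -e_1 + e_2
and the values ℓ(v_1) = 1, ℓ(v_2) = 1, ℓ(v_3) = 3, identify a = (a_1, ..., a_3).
a = (1, 4, -4)

Write a = (a_1, ..., a_3) in the standard basis. For each basis vector v_i, ℓ(v_i) = <v_i, a> is a linear equation in the a_j's. Collect the n equations into a matrix system V a = ℓ, where row i of V is v_i (expressed in the standard basis). Since V is invertible (lower-triangular with 1s on the diagonal, up to permutation), solve by back-substitution:
  V =
[[1, 1, 1],
 [1, 0, 0],
 [-1, 1, 0]]
  V a = (1, 1, 3)
Solving gives a = (1, 4, -4).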